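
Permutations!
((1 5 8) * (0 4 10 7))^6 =(0 10)(4 7)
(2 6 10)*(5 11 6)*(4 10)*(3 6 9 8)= (2 5 11 9 8 3 6 4 10)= [0, 1, 5, 6, 10, 11, 4, 7, 3, 8, 2, 9]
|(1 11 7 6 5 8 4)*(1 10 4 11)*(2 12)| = 10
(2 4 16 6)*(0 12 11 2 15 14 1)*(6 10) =[12, 0, 4, 3, 16, 5, 15, 7, 8, 9, 6, 2, 11, 13, 1, 14, 10] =(0 12 11 2 4 16 10 6 15 14 1)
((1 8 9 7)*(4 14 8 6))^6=(1 7 9 8 14 4 6)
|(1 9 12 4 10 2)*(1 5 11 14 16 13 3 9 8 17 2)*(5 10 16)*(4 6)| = |(1 8 17 2 10)(3 9 12 6 4 16 13)(5 11 14)| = 105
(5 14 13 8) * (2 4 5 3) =(2 4 5 14 13 8 3) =[0, 1, 4, 2, 5, 14, 6, 7, 3, 9, 10, 11, 12, 8, 13]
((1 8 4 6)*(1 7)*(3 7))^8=(1 4 3)(6 7 8)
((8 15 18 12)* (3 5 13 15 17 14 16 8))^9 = (3 15)(5 18)(8 17 14 16)(12 13)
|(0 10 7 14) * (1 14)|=|(0 10 7 1 14)|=5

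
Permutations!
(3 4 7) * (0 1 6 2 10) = (0 1 6 2 10)(3 4 7) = [1, 6, 10, 4, 7, 5, 2, 3, 8, 9, 0]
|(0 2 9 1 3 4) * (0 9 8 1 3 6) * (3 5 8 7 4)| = 9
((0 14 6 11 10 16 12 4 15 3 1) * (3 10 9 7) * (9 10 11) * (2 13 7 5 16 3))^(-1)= (0 1 3 10 11 15 4 12 16 5 9 6 14)(2 7 13)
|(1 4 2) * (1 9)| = |(1 4 2 9)| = 4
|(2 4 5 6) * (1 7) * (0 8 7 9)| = |(0 8 7 1 9)(2 4 5 6)| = 20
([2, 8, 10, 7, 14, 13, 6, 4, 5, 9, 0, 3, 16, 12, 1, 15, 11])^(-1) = [10, 14, 0, 11, 7, 8, 6, 3, 1, 9, 2, 16, 13, 5, 4, 15, 12]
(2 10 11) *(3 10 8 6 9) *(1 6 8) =(1 6 9 3 10 11 2) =[0, 6, 1, 10, 4, 5, 9, 7, 8, 3, 11, 2]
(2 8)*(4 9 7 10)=(2 8)(4 9 7 10)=[0, 1, 8, 3, 9, 5, 6, 10, 2, 7, 4]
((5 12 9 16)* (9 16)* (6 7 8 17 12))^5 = (5 12 8 6 16 17 7)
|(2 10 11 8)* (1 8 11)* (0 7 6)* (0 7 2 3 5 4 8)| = |(11)(0 2 10 1)(3 5 4 8)(6 7)| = 4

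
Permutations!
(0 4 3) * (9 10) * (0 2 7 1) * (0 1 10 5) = (0 4 3 2 7 10 9 5) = [4, 1, 7, 2, 3, 0, 6, 10, 8, 5, 9]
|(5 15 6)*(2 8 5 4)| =6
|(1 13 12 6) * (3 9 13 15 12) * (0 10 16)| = |(0 10 16)(1 15 12 6)(3 9 13)| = 12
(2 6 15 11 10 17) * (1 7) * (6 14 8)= (1 7)(2 14 8 6 15 11 10 17)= [0, 7, 14, 3, 4, 5, 15, 1, 6, 9, 17, 10, 12, 13, 8, 11, 16, 2]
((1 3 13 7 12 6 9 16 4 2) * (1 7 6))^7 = (1 2 9 3 7 16 13 12 4 6)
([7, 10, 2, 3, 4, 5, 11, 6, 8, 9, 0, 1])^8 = [6, 0, 2, 3, 4, 5, 1, 11, 8, 9, 7, 10]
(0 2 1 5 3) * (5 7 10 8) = (0 2 1 7 10 8 5 3) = [2, 7, 1, 0, 4, 3, 6, 10, 5, 9, 8]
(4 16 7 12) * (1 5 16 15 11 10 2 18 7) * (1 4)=(1 5 16 4 15 11 10 2 18 7 12)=[0, 5, 18, 3, 15, 16, 6, 12, 8, 9, 2, 10, 1, 13, 14, 11, 4, 17, 7]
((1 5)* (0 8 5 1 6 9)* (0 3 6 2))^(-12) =(9)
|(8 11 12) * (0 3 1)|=|(0 3 1)(8 11 12)|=3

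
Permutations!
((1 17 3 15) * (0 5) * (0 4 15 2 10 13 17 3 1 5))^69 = ((1 3 2 10 13 17)(4 15 5))^69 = (1 10)(2 17)(3 13)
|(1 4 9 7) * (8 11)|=4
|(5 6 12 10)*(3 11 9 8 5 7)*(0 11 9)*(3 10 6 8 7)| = 4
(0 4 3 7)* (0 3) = [4, 1, 2, 7, 0, 5, 6, 3] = (0 4)(3 7)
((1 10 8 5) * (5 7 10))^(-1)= (1 5)(7 8 10)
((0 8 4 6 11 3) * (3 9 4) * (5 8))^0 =((0 5 8 3)(4 6 11 9))^0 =(11)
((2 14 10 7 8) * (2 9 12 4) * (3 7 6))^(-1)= (2 4 12 9 8 7 3 6 10 14)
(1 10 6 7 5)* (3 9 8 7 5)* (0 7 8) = (0 7 3 9)(1 10 6 5) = [7, 10, 2, 9, 4, 1, 5, 3, 8, 0, 6]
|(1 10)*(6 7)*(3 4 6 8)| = 10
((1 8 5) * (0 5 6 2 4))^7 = (8)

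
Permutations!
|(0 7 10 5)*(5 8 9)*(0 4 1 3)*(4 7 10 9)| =6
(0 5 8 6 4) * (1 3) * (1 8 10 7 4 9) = (0 5 10 7 4)(1 3 8 6 9) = [5, 3, 2, 8, 0, 10, 9, 4, 6, 1, 7]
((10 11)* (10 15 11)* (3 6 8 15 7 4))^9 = (3 8 11 4 6 15 7)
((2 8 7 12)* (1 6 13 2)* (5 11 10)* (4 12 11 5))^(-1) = ((1 6 13 2 8 7 11 10 4 12))^(-1) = (1 12 4 10 11 7 8 2 13 6)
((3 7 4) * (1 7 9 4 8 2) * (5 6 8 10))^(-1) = ((1 7 10 5 6 8 2)(3 9 4))^(-1) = (1 2 8 6 5 10 7)(3 4 9)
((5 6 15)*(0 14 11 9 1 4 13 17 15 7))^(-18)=(0 13)(1 6)(4 7)(5 9)(11 15)(14 17)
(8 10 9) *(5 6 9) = [0, 1, 2, 3, 4, 6, 9, 7, 10, 8, 5] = (5 6 9 8 10)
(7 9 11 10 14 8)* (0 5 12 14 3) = (0 5 12 14 8 7 9 11 10 3) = [5, 1, 2, 0, 4, 12, 6, 9, 7, 11, 3, 10, 14, 13, 8]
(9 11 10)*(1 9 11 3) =(1 9 3)(10 11) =[0, 9, 2, 1, 4, 5, 6, 7, 8, 3, 11, 10]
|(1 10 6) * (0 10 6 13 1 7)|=6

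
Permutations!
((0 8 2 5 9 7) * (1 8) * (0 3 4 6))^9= ((0 1 8 2 5 9 7 3 4 6))^9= (0 6 4 3 7 9 5 2 8 1)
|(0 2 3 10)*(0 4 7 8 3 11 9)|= 20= |(0 2 11 9)(3 10 4 7 8)|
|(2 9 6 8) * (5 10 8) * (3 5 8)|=12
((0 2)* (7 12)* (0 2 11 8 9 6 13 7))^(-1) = ((0 11 8 9 6 13 7 12))^(-1) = (0 12 7 13 6 9 8 11)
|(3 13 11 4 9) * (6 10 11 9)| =12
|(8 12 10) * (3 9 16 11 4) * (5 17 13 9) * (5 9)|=15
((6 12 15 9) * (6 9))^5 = ((6 12 15))^5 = (6 15 12)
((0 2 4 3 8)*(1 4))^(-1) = (0 8 3 4 1 2)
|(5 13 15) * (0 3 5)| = |(0 3 5 13 15)| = 5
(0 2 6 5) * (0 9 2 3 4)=[3, 1, 6, 4, 0, 9, 5, 7, 8, 2]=(0 3 4)(2 6 5 9)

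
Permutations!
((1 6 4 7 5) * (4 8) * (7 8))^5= (1 6 7 5)(4 8)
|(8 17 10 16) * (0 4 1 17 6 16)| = 15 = |(0 4 1 17 10)(6 16 8)|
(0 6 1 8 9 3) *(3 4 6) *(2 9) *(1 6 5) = (0 3)(1 8 2 9 4 5) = [3, 8, 9, 0, 5, 1, 6, 7, 2, 4]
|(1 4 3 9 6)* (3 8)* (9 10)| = |(1 4 8 3 10 9 6)| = 7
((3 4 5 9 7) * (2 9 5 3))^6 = (9)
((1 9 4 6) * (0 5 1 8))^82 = ((0 5 1 9 4 6 8))^82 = (0 6 9 5 8 4 1)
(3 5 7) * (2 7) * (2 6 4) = (2 7 3 5 6 4) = [0, 1, 7, 5, 2, 6, 4, 3]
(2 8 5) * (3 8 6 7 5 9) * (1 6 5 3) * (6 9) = (1 9)(2 5)(3 8 6 7) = [0, 9, 5, 8, 4, 2, 7, 3, 6, 1]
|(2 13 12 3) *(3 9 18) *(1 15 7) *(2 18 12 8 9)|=30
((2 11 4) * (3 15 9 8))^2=((2 11 4)(3 15 9 8))^2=(2 4 11)(3 9)(8 15)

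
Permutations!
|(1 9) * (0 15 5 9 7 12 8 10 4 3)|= |(0 15 5 9 1 7 12 8 10 4 3)|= 11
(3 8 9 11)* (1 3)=(1 3 8 9 11)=[0, 3, 2, 8, 4, 5, 6, 7, 9, 11, 10, 1]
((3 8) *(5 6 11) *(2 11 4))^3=(2 6 11 4 5)(3 8)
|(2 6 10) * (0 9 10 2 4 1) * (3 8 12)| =|(0 9 10 4 1)(2 6)(3 8 12)| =30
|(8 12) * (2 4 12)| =4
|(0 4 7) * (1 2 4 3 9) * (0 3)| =|(1 2 4 7 3 9)| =6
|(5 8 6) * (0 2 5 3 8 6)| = 6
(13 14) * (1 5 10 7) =[0, 5, 2, 3, 4, 10, 6, 1, 8, 9, 7, 11, 12, 14, 13] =(1 5 10 7)(13 14)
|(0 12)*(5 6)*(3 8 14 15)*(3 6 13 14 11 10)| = |(0 12)(3 8 11 10)(5 13 14 15 6)| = 20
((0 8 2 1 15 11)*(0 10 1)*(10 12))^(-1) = ((0 8 2)(1 15 11 12 10))^(-1) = (0 2 8)(1 10 12 11 15)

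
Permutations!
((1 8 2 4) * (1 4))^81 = ((1 8 2))^81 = (8)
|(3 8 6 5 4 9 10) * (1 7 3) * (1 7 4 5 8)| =6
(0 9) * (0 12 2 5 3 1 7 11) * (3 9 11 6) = [11, 7, 5, 1, 4, 9, 3, 6, 8, 12, 10, 0, 2] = (0 11)(1 7 6 3)(2 5 9 12)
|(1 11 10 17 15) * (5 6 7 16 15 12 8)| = 11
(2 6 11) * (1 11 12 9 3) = [0, 11, 6, 1, 4, 5, 12, 7, 8, 3, 10, 2, 9] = (1 11 2 6 12 9 3)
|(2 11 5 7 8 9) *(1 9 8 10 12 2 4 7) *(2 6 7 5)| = |(1 9 4 5)(2 11)(6 7 10 12)| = 4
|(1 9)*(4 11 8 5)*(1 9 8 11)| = |(11)(1 8 5 4)| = 4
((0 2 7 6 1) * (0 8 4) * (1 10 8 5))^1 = (0 2 7 6 10 8 4)(1 5)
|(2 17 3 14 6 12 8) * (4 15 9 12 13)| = 11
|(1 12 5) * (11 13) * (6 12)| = |(1 6 12 5)(11 13)| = 4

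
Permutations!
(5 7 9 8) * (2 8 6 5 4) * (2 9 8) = (4 9 6 5 7 8) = [0, 1, 2, 3, 9, 7, 5, 8, 4, 6]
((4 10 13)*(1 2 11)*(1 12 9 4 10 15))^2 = (1 11 9 15 2 12 4)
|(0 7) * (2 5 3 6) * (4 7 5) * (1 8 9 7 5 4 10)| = 11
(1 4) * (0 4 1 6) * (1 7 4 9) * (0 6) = (0 9 1 7 4) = [9, 7, 2, 3, 0, 5, 6, 4, 8, 1]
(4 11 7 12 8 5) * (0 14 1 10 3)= (0 14 1 10 3)(4 11 7 12 8 5)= [14, 10, 2, 0, 11, 4, 6, 12, 5, 9, 3, 7, 8, 13, 1]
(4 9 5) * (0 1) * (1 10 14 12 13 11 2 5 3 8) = (0 10 14 12 13 11 2 5 4 9 3 8 1) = [10, 0, 5, 8, 9, 4, 6, 7, 1, 3, 14, 2, 13, 11, 12]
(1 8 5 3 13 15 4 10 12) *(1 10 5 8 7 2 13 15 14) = (1 7 2 13 14)(3 15 4 5)(10 12) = [0, 7, 13, 15, 5, 3, 6, 2, 8, 9, 12, 11, 10, 14, 1, 4]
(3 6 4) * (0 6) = [6, 1, 2, 0, 3, 5, 4] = (0 6 4 3)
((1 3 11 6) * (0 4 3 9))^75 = (0 1 11 4 9 6 3)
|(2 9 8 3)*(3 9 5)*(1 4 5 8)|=|(1 4 5 3 2 8 9)|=7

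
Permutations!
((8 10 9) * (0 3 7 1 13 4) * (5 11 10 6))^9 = ((0 3 7 1 13 4)(5 11 10 9 8 6))^9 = (0 1)(3 13)(4 7)(5 9)(6 10)(8 11)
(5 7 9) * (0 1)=(0 1)(5 7 9)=[1, 0, 2, 3, 4, 7, 6, 9, 8, 5]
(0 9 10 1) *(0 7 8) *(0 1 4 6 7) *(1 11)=(0 9 10 4 6 7 8 11 1)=[9, 0, 2, 3, 6, 5, 7, 8, 11, 10, 4, 1]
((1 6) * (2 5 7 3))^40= ((1 6)(2 5 7 3))^40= (7)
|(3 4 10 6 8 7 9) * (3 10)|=|(3 4)(6 8 7 9 10)|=10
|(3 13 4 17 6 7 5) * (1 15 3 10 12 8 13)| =9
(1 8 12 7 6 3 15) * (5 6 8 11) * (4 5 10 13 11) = (1 4 5 6 3 15)(7 8 12)(10 13 11) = [0, 4, 2, 15, 5, 6, 3, 8, 12, 9, 13, 10, 7, 11, 14, 1]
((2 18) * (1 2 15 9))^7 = (1 18 9 2 15) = ((1 2 18 15 9))^7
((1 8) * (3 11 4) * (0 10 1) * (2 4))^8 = ((0 10 1 8)(2 4 3 11))^8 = (11)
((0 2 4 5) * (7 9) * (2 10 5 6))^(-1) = ((0 10 5)(2 4 6)(7 9))^(-1) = (0 5 10)(2 6 4)(7 9)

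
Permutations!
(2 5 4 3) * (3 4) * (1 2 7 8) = (1 2 5 3 7 8) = [0, 2, 5, 7, 4, 3, 6, 8, 1]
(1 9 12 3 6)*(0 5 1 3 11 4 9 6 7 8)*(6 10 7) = (0 5 1 10 7 8)(3 6)(4 9 12 11) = [5, 10, 2, 6, 9, 1, 3, 8, 0, 12, 7, 4, 11]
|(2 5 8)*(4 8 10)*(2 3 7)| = 7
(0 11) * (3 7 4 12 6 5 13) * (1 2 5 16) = [11, 2, 5, 7, 12, 13, 16, 4, 8, 9, 10, 0, 6, 3, 14, 15, 1] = (0 11)(1 2 5 13 3 7 4 12 6 16)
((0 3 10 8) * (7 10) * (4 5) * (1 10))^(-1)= (0 8 10 1 7 3)(4 5)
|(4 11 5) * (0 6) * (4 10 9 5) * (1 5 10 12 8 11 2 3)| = 8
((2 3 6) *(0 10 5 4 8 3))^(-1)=((0 10 5 4 8 3 6 2))^(-1)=(0 2 6 3 8 4 5 10)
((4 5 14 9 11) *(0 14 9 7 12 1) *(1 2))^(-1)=(0 1 2 12 7 14)(4 11 9 5)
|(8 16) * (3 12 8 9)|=5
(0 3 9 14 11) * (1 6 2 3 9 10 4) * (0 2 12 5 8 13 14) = [9, 6, 3, 10, 1, 8, 12, 7, 13, 0, 4, 2, 5, 14, 11] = (0 9)(1 6 12 5 8 13 14 11 2 3 10 4)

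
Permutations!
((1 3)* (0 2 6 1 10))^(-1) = ((0 2 6 1 3 10))^(-1) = (0 10 3 1 6 2)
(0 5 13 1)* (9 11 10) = (0 5 13 1)(9 11 10) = [5, 0, 2, 3, 4, 13, 6, 7, 8, 11, 9, 10, 12, 1]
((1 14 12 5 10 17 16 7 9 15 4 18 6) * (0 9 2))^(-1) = ((0 9 15 4 18 6 1 14 12 5 10 17 16 7 2))^(-1) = (0 2 7 16 17 10 5 12 14 1 6 18 4 15 9)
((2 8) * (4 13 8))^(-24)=((2 4 13 8))^(-24)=(13)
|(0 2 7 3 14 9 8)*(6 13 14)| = |(0 2 7 3 6 13 14 9 8)| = 9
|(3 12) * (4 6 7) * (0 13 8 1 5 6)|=8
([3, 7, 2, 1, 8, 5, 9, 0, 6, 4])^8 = [0, 1, 2, 3, 4, 5, 6, 7, 8, 9]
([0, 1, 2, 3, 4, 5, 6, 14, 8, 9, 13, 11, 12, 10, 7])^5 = [0, 1, 2, 3, 4, 5, 6, 14, 8, 9, 13, 11, 12, 10, 7]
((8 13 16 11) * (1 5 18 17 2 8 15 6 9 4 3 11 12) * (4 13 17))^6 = ((1 5 18 4 3 11 15 6 9 13 16 12)(2 8 17))^6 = (1 15)(3 16)(4 13)(5 6)(9 18)(11 12)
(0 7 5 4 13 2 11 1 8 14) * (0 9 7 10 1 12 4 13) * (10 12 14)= (0 12 4)(1 8 10)(2 11 14 9 7 5 13)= [12, 8, 11, 3, 0, 13, 6, 5, 10, 7, 1, 14, 4, 2, 9]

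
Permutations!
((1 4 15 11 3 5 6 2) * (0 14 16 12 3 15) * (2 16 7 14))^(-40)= ((0 2 1 4)(3 5 6 16 12)(7 14)(11 15))^(-40)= (16)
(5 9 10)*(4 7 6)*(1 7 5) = [0, 7, 2, 3, 5, 9, 4, 6, 8, 10, 1] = (1 7 6 4 5 9 10)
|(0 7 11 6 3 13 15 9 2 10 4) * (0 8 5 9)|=|(0 7 11 6 3 13 15)(2 10 4 8 5 9)|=42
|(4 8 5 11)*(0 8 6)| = 6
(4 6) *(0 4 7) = (0 4 6 7) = [4, 1, 2, 3, 6, 5, 7, 0]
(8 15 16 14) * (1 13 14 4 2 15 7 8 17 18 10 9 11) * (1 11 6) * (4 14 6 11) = (1 13 6)(2 15 16 14 17 18 10 9 11 4)(7 8) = [0, 13, 15, 3, 2, 5, 1, 8, 7, 11, 9, 4, 12, 6, 17, 16, 14, 18, 10]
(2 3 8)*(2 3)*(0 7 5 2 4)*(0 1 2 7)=[0, 2, 4, 8, 1, 7, 6, 5, 3]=(1 2 4)(3 8)(5 7)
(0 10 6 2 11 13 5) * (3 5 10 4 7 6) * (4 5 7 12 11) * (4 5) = (0 4 12 11 13 10 3 7 6 2 5) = [4, 1, 5, 7, 12, 0, 2, 6, 8, 9, 3, 13, 11, 10]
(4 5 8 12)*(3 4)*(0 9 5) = (0 9 5 8 12 3 4) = [9, 1, 2, 4, 0, 8, 6, 7, 12, 5, 10, 11, 3]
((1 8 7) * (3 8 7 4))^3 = (8)(1 7)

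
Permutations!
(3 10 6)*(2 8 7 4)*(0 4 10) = (0 4 2 8 7 10 6 3) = [4, 1, 8, 0, 2, 5, 3, 10, 7, 9, 6]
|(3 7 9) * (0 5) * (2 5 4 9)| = |(0 4 9 3 7 2 5)| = 7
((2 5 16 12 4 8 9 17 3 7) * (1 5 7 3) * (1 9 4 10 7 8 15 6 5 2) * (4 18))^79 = (1 5 8 12 4 7 6 2 16 18 10 15)(9 17)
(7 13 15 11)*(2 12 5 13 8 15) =(2 12 5 13)(7 8 15 11) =[0, 1, 12, 3, 4, 13, 6, 8, 15, 9, 10, 7, 5, 2, 14, 11]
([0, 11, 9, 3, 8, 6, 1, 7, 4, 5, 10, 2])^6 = [0, 1, 2, 3, 4, 5, 6, 7, 8, 9, 10, 11]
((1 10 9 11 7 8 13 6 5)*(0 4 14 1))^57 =(0 13 11 1)(4 6 7 10)(5 8 9 14)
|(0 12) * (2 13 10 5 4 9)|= 6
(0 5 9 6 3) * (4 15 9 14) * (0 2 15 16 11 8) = (0 5 14 4 16 11 8)(2 15 9 6 3) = [5, 1, 15, 2, 16, 14, 3, 7, 0, 6, 10, 8, 12, 13, 4, 9, 11]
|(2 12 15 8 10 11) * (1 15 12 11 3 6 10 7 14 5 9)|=|(1 15 8 7 14 5 9)(2 11)(3 6 10)|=42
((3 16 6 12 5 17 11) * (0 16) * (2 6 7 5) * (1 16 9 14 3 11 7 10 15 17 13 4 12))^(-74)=((0 9 14 3)(1 16 10 15 17 7 5 13 4 12 2 6))^(-74)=(0 14)(1 2 4 5 17 10)(3 9)(6 12 13 7 15 16)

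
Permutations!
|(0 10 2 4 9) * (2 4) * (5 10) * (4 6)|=|(0 5 10 6 4 9)|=6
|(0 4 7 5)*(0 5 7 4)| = |(7)| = 1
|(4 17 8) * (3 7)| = 6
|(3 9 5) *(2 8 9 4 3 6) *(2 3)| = |(2 8 9 5 6 3 4)| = 7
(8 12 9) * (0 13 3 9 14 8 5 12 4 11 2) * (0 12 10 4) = [13, 1, 12, 9, 11, 10, 6, 7, 0, 5, 4, 2, 14, 3, 8] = (0 13 3 9 5 10 4 11 2 12 14 8)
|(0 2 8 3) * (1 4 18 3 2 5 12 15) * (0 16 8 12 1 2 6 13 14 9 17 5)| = 12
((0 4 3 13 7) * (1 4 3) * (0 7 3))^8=(13)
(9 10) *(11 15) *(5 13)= (5 13)(9 10)(11 15)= [0, 1, 2, 3, 4, 13, 6, 7, 8, 10, 9, 15, 12, 5, 14, 11]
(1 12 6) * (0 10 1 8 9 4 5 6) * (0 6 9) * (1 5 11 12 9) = (0 10 5 1 9 4 11 12 6 8) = [10, 9, 2, 3, 11, 1, 8, 7, 0, 4, 5, 12, 6]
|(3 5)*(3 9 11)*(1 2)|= 4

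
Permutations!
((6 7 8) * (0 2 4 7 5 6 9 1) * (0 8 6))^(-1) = (0 5 6 7 4 2)(1 9 8)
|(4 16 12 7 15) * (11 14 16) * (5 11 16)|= 15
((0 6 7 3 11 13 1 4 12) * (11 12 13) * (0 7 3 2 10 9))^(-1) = (0 9 10 2 7 12 3 6)(1 13 4)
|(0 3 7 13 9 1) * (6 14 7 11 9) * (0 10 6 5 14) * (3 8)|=|(0 8 3 11 9 1 10 6)(5 14 7 13)|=8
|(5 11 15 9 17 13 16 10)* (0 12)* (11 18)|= |(0 12)(5 18 11 15 9 17 13 16 10)|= 18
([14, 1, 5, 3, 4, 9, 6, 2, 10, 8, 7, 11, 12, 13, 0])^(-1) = (0 14)(2 7 10 8 9 5)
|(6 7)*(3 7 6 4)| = |(3 7 4)| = 3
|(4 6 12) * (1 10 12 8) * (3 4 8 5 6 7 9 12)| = |(1 10 3 4 7 9 12 8)(5 6)| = 8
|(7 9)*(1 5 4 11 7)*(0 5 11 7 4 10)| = 15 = |(0 5 10)(1 11 4 7 9)|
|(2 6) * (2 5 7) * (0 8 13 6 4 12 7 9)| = 12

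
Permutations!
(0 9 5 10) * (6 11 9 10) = (0 10)(5 6 11 9) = [10, 1, 2, 3, 4, 6, 11, 7, 8, 5, 0, 9]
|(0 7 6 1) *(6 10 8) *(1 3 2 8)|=4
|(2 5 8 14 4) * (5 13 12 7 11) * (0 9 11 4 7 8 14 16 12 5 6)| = |(0 9 11 6)(2 13 5 14 7 4)(8 16 12)| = 12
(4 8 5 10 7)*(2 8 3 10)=(2 8 5)(3 10 7 4)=[0, 1, 8, 10, 3, 2, 6, 4, 5, 9, 7]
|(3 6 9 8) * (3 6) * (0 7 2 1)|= |(0 7 2 1)(6 9 8)|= 12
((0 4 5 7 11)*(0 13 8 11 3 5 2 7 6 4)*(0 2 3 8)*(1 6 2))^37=((0 1 6 4 3 5 2 7 8 11 13))^37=(0 3 8 1 5 11 6 2 13 4 7)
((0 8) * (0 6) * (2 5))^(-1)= (0 6 8)(2 5)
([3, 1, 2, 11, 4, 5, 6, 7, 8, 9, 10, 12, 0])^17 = [3, 1, 2, 11, 4, 5, 6, 7, 8, 9, 10, 12, 0]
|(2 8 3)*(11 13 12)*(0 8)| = |(0 8 3 2)(11 13 12)| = 12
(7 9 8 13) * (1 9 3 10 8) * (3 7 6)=(1 9)(3 10 8 13 6)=[0, 9, 2, 10, 4, 5, 3, 7, 13, 1, 8, 11, 12, 6]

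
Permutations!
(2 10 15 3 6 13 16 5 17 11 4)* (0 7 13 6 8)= (0 7 13 16 5 17 11 4 2 10 15 3 8)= [7, 1, 10, 8, 2, 17, 6, 13, 0, 9, 15, 4, 12, 16, 14, 3, 5, 11]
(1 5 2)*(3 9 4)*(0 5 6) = [5, 6, 1, 9, 3, 2, 0, 7, 8, 4] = (0 5 2 1 6)(3 9 4)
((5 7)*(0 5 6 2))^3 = ((0 5 7 6 2))^3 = (0 6 5 2 7)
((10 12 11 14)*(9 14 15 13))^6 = ((9 14 10 12 11 15 13))^6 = (9 13 15 11 12 10 14)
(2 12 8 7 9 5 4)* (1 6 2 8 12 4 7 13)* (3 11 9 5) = (1 6 2 4 8 13)(3 11 9)(5 7) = [0, 6, 4, 11, 8, 7, 2, 5, 13, 3, 10, 9, 12, 1]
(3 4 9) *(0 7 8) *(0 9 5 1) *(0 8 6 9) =(0 7 6 9 3 4 5 1 8) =[7, 8, 2, 4, 5, 1, 9, 6, 0, 3]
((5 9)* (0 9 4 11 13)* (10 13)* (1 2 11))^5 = (0 2 9 11 5 10 4 13 1)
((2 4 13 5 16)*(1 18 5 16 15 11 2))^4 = ((1 18 5 15 11 2 4 13 16))^4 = (1 11 16 15 13 5 4 18 2)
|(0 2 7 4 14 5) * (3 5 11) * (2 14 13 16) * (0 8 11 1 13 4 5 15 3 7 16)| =4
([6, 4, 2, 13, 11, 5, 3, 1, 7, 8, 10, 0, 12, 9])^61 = (0 6 3 13 9 8 7 1 4 11)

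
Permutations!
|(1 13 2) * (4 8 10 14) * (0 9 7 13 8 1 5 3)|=35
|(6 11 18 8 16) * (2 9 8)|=7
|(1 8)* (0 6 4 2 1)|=|(0 6 4 2 1 8)|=6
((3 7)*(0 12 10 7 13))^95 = (0 13 3 7 10 12)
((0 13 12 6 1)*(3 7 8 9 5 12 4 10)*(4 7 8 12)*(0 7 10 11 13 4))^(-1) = (0 5 9 8 3 10 13 11 4)(1 6 12 7)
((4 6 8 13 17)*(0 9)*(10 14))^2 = (4 8 17 6 13)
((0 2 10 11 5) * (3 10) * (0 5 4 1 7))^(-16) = (11)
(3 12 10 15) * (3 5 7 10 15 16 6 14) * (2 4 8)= (2 4 8)(3 12 15 5 7 10 16 6 14)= [0, 1, 4, 12, 8, 7, 14, 10, 2, 9, 16, 11, 15, 13, 3, 5, 6]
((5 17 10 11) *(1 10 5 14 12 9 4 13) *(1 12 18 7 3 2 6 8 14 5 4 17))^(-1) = (1 5 11 10)(2 3 7 18 14 8 6)(4 17 9 12 13)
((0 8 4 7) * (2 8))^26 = (0 2 8 4 7)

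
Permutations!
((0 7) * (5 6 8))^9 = ((0 7)(5 6 8))^9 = (8)(0 7)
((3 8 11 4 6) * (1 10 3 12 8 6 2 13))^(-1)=((1 10 3 6 12 8 11 4 2 13))^(-1)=(1 13 2 4 11 8 12 6 3 10)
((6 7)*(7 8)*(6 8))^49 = (7 8)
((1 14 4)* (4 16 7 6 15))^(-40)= (1 16 6 4 14 7 15)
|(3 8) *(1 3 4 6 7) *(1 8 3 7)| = 5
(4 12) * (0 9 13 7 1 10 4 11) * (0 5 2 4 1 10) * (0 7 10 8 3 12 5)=(0 9 13 10 1 7 8 3 12 11)(2 4 5)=[9, 7, 4, 12, 5, 2, 6, 8, 3, 13, 1, 0, 11, 10]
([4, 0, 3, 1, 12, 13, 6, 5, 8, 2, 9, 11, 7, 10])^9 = [3, 2, 10, 9, 1, 12, 6, 4, 8, 13, 5, 11, 0, 7]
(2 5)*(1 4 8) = [0, 4, 5, 3, 8, 2, 6, 7, 1] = (1 4 8)(2 5)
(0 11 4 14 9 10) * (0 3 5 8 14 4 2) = (0 11 2)(3 5 8 14 9 10) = [11, 1, 0, 5, 4, 8, 6, 7, 14, 10, 3, 2, 12, 13, 9]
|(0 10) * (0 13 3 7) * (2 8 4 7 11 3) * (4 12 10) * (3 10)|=21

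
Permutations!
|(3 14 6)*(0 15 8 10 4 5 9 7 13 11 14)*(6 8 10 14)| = |(0 15 10 4 5 9 7 13 11 6 3)(8 14)| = 22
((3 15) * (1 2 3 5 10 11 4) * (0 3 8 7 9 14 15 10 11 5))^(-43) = (0 7 4 3 9 1 10 14 2 5 15 8 11)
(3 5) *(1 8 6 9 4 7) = [0, 8, 2, 5, 7, 3, 9, 1, 6, 4] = (1 8 6 9 4 7)(3 5)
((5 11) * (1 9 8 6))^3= (1 6 8 9)(5 11)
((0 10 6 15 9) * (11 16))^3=(0 15 10 9 6)(11 16)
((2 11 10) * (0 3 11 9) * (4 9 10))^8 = (0 4 3 9 11)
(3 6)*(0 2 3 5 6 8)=[2, 1, 3, 8, 4, 6, 5, 7, 0]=(0 2 3 8)(5 6)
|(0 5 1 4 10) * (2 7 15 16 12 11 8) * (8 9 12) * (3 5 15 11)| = 14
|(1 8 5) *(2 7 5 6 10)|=|(1 8 6 10 2 7 5)|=7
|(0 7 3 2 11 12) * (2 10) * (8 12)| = |(0 7 3 10 2 11 8 12)| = 8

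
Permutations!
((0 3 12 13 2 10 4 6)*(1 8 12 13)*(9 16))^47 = (0 4 2 3 6 10 13)(1 12 8)(9 16) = ((0 3 13 2 10 4 6)(1 8 12)(9 16))^47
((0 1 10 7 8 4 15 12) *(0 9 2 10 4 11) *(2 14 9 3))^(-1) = (0 11 8 7 10 2 3 12 15 4 1)(9 14)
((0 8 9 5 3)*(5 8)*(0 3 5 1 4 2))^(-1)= (0 2 4 1)(8 9)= ((0 1 4 2)(8 9))^(-1)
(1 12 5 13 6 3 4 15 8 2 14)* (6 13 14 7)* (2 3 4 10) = (1 12 5 14)(2 7 6 4 15 8 3 10) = [0, 12, 7, 10, 15, 14, 4, 6, 3, 9, 2, 11, 5, 13, 1, 8]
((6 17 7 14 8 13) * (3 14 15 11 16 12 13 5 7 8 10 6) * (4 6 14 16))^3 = (3 13 12 16)(4 8 15 6 5 11 17 7)(10 14)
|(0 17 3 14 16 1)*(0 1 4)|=|(0 17 3 14 16 4)|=6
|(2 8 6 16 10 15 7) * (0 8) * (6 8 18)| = |(0 18 6 16 10 15 7 2)| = 8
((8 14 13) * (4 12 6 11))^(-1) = (4 11 6 12)(8 13 14)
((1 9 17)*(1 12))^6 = ((1 9 17 12))^6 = (1 17)(9 12)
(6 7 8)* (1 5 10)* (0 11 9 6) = (0 11 9 6 7 8)(1 5 10) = [11, 5, 2, 3, 4, 10, 7, 8, 0, 6, 1, 9]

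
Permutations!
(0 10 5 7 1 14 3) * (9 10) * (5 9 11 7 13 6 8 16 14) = (0 11 7 1 5 13 6 8 16 14 3)(9 10) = [11, 5, 2, 0, 4, 13, 8, 1, 16, 10, 9, 7, 12, 6, 3, 15, 14]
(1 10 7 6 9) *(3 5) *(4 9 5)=(1 10 7 6 5 3 4 9)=[0, 10, 2, 4, 9, 3, 5, 6, 8, 1, 7]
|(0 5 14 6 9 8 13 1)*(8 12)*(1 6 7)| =5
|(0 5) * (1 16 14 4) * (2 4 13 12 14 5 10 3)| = |(0 10 3 2 4 1 16 5)(12 14 13)| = 24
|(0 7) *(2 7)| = |(0 2 7)| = 3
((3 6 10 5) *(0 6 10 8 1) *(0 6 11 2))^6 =((0 11 2)(1 6 8)(3 10 5))^6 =(11)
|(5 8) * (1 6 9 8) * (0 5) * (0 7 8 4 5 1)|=6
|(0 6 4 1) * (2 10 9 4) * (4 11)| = |(0 6 2 10 9 11 4 1)| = 8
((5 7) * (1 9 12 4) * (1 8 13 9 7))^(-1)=(1 5 7)(4 12 9 13 8)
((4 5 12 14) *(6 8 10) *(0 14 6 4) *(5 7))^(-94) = ((0 14)(4 7 5 12 6 8 10))^(-94) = (14)(4 6 7 8 5 10 12)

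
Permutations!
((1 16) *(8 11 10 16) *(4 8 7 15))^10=((1 7 15 4 8 11 10 16))^10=(1 15 8 10)(4 11 16 7)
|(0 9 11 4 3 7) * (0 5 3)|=12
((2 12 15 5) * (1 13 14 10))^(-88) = (15)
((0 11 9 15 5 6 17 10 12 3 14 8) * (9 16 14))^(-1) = ((0 11 16 14 8)(3 9 15 5 6 17 10 12))^(-1) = (0 8 14 16 11)(3 12 10 17 6 5 15 9)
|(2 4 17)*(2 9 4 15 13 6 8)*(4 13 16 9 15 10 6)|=12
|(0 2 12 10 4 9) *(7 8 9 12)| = 15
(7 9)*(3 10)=(3 10)(7 9)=[0, 1, 2, 10, 4, 5, 6, 9, 8, 7, 3]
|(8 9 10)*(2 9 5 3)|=|(2 9 10 8 5 3)|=6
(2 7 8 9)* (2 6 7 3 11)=[0, 1, 3, 11, 4, 5, 7, 8, 9, 6, 10, 2]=(2 3 11)(6 7 8 9)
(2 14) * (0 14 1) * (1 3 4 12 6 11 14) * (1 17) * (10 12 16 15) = [17, 0, 3, 4, 16, 5, 11, 7, 8, 9, 12, 14, 6, 13, 2, 10, 15, 1] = (0 17 1)(2 3 4 16 15 10 12 6 11 14)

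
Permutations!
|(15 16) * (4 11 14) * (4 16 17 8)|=7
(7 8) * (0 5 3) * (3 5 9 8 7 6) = (0 9 8 6 3) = [9, 1, 2, 0, 4, 5, 3, 7, 6, 8]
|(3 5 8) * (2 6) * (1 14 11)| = 6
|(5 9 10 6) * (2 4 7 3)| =|(2 4 7 3)(5 9 10 6)| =4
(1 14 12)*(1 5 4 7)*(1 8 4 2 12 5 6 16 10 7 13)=(1 14 5 2 12 6 16 10 7 8 4 13)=[0, 14, 12, 3, 13, 2, 16, 8, 4, 9, 7, 11, 6, 1, 5, 15, 10]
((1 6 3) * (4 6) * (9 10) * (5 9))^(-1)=((1 4 6 3)(5 9 10))^(-1)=(1 3 6 4)(5 10 9)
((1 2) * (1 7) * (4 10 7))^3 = ((1 2 4 10 7))^3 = (1 10 2 7 4)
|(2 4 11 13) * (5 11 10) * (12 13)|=7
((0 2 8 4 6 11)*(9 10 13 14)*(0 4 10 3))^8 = (14)(4 11 6)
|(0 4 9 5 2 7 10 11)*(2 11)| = 15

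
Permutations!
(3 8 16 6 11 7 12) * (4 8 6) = (3 6 11 7 12)(4 8 16) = [0, 1, 2, 6, 8, 5, 11, 12, 16, 9, 10, 7, 3, 13, 14, 15, 4]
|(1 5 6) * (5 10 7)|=5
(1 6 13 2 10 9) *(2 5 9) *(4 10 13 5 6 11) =[0, 11, 13, 3, 10, 9, 5, 7, 8, 1, 2, 4, 12, 6] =(1 11 4 10 2 13 6 5 9)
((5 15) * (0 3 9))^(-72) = ((0 3 9)(5 15))^(-72) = (15)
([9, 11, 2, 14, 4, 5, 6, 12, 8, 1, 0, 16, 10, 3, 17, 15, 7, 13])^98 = (0 1 16 12)(3 17)(7 10 9 11)(13 14)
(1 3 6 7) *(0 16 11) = [16, 3, 2, 6, 4, 5, 7, 1, 8, 9, 10, 0, 12, 13, 14, 15, 11] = (0 16 11)(1 3 6 7)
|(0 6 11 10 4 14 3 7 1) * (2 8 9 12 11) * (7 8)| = |(0 6 2 7 1)(3 8 9 12 11 10 4 14)| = 40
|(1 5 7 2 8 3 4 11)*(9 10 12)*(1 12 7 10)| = |(1 5 10 7 2 8 3 4 11 12 9)| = 11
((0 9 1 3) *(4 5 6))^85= (0 9 1 3)(4 5 6)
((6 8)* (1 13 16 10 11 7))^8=((1 13 16 10 11 7)(6 8))^8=(1 16 11)(7 13 10)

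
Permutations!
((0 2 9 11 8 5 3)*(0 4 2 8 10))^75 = (0 3 9)(2 10 5)(4 11 8)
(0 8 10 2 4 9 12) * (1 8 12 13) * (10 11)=[12, 8, 4, 3, 9, 5, 6, 7, 11, 13, 2, 10, 0, 1]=(0 12)(1 8 11 10 2 4 9 13)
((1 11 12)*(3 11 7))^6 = ((1 7 3 11 12))^6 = (1 7 3 11 12)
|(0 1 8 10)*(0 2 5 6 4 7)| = |(0 1 8 10 2 5 6 4 7)| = 9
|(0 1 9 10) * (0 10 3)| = |(10)(0 1 9 3)| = 4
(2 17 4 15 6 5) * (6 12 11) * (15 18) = (2 17 4 18 15 12 11 6 5) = [0, 1, 17, 3, 18, 2, 5, 7, 8, 9, 10, 6, 11, 13, 14, 12, 16, 4, 15]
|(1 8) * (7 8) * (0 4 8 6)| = 6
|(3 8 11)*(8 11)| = 2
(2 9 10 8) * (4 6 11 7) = (2 9 10 8)(4 6 11 7) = [0, 1, 9, 3, 6, 5, 11, 4, 2, 10, 8, 7]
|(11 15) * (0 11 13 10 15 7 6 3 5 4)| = 21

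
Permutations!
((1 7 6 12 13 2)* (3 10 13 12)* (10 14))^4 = ((1 7 6 3 14 10 13 2))^4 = (1 14)(2 3)(6 13)(7 10)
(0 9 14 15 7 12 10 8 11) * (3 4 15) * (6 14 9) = [6, 1, 2, 4, 15, 5, 14, 12, 11, 9, 8, 0, 10, 13, 3, 7] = (0 6 14 3 4 15 7 12 10 8 11)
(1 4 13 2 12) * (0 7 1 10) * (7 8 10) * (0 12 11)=(0 8 10 12 7 1 4 13 2 11)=[8, 4, 11, 3, 13, 5, 6, 1, 10, 9, 12, 0, 7, 2]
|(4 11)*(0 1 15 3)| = |(0 1 15 3)(4 11)| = 4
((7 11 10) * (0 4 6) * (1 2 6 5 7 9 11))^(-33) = (11)(0 5 1 6 4 7 2)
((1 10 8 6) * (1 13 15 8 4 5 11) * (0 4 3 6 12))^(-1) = ((0 4 5 11 1 10 3 6 13 15 8 12))^(-1) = (0 12 8 15 13 6 3 10 1 11 5 4)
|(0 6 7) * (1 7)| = 4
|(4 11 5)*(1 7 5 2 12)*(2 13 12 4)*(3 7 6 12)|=21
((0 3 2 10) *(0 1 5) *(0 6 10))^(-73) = (0 2 3)(1 10 6 5)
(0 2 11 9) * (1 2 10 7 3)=(0 10 7 3 1 2 11 9)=[10, 2, 11, 1, 4, 5, 6, 3, 8, 0, 7, 9]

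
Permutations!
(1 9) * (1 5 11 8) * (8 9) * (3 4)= (1 8)(3 4)(5 11 9)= [0, 8, 2, 4, 3, 11, 6, 7, 1, 5, 10, 9]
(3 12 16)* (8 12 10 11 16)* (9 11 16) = [0, 1, 2, 10, 4, 5, 6, 7, 12, 11, 16, 9, 8, 13, 14, 15, 3] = (3 10 16)(8 12)(9 11)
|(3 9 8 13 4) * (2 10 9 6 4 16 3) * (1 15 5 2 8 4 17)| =|(1 15 5 2 10 9 4 8 13 16 3 6 17)| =13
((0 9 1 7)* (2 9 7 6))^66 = ((0 7)(1 6 2 9))^66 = (1 2)(6 9)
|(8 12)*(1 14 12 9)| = 5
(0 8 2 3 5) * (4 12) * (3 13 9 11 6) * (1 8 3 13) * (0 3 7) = (0 7)(1 8 2)(3 5)(4 12)(6 13 9 11) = [7, 8, 1, 5, 12, 3, 13, 0, 2, 11, 10, 6, 4, 9]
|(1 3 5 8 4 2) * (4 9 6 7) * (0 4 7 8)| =|(0 4 2 1 3 5)(6 8 9)| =6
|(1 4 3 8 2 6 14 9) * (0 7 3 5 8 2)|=11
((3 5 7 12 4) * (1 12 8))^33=((1 12 4 3 5 7 8))^33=(1 7 3 12 8 5 4)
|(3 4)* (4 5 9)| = |(3 5 9 4)| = 4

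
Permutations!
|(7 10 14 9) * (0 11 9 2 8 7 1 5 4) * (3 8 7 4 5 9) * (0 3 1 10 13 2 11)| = 15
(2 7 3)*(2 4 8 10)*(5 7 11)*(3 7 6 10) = (2 11 5 6 10)(3 4 8) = [0, 1, 11, 4, 8, 6, 10, 7, 3, 9, 2, 5]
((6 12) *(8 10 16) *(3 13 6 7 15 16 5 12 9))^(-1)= ((3 13 6 9)(5 12 7 15 16 8 10))^(-1)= (3 9 6 13)(5 10 8 16 15 7 12)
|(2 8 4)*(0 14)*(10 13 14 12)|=|(0 12 10 13 14)(2 8 4)|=15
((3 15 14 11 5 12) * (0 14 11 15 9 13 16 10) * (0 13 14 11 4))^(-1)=((0 11 5 12 3 9 14 15 4)(10 13 16))^(-1)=(0 4 15 14 9 3 12 5 11)(10 16 13)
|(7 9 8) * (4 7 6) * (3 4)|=6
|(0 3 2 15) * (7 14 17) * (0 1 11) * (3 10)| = 21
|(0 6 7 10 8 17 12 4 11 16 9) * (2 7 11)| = |(0 6 11 16 9)(2 7 10 8 17 12 4)| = 35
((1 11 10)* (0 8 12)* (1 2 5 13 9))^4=((0 8 12)(1 11 10 2 5 13 9))^4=(0 8 12)(1 5 11 13 10 9 2)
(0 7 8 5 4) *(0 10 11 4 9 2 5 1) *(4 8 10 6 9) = (0 7 10 11 8 1)(2 5 4 6 9) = [7, 0, 5, 3, 6, 4, 9, 10, 1, 2, 11, 8]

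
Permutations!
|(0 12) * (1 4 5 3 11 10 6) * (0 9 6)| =10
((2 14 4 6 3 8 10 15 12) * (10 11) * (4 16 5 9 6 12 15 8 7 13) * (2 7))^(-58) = ((2 14 16 5 9 6 3)(4 12 7 13)(8 11 10))^(-58) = (2 6 5 14 3 9 16)(4 7)(8 10 11)(12 13)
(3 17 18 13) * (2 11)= [0, 1, 11, 17, 4, 5, 6, 7, 8, 9, 10, 2, 12, 3, 14, 15, 16, 18, 13]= (2 11)(3 17 18 13)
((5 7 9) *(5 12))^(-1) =(5 12 9 7)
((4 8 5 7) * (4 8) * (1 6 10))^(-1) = (1 10 6)(5 8 7) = ((1 6 10)(5 7 8))^(-1)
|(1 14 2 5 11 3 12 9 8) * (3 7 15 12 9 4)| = 12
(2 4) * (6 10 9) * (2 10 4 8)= (2 8)(4 10 9 6)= [0, 1, 8, 3, 10, 5, 4, 7, 2, 6, 9]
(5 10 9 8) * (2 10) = (2 10 9 8 5) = [0, 1, 10, 3, 4, 2, 6, 7, 5, 8, 9]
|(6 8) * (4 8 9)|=4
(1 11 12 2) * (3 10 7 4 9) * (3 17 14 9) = (1 11 12 2)(3 10 7 4)(9 17 14) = [0, 11, 1, 10, 3, 5, 6, 4, 8, 17, 7, 12, 2, 13, 9, 15, 16, 14]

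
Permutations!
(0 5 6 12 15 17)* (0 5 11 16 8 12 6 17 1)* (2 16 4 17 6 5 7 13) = (0 11 4 17 7 13 2 16 8 12 15 1)(5 6) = [11, 0, 16, 3, 17, 6, 5, 13, 12, 9, 10, 4, 15, 2, 14, 1, 8, 7]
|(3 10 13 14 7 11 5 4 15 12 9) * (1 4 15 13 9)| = |(1 4 13 14 7 11 5 15 12)(3 10 9)| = 9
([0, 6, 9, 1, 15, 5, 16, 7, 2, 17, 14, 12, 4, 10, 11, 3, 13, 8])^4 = [0, 10, 2, 13, 6, 5, 14, 7, 8, 9, 4, 3, 1, 12, 15, 16, 11, 17]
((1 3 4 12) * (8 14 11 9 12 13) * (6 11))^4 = (1 8 9 4 6)(3 14 12 13 11)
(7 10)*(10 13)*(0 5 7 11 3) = (0 5 7 13 10 11 3) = [5, 1, 2, 0, 4, 7, 6, 13, 8, 9, 11, 3, 12, 10]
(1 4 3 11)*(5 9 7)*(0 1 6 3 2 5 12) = (0 1 4 2 5 9 7 12)(3 11 6) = [1, 4, 5, 11, 2, 9, 3, 12, 8, 7, 10, 6, 0]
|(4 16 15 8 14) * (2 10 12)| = 15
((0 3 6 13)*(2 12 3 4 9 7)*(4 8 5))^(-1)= ((0 8 5 4 9 7 2 12 3 6 13))^(-1)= (0 13 6 3 12 2 7 9 4 5 8)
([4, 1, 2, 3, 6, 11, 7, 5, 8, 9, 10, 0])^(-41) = (0 4 6 7 5 11)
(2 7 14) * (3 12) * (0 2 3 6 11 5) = [2, 1, 7, 12, 4, 0, 11, 14, 8, 9, 10, 5, 6, 13, 3] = (0 2 7 14 3 12 6 11 5)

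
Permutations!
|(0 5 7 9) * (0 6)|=|(0 5 7 9 6)|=5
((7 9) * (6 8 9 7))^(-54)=(9)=((6 8 9))^(-54)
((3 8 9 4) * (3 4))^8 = (3 9 8)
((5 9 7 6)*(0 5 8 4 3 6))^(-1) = (0 7 9 5)(3 4 8 6)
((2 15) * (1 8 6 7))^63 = (1 7 6 8)(2 15)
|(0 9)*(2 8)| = |(0 9)(2 8)| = 2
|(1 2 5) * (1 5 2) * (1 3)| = 2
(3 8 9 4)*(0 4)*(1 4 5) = (0 5 1 4 3 8 9) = [5, 4, 2, 8, 3, 1, 6, 7, 9, 0]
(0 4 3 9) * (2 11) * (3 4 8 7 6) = (0 8 7 6 3 9)(2 11) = [8, 1, 11, 9, 4, 5, 3, 6, 7, 0, 10, 2]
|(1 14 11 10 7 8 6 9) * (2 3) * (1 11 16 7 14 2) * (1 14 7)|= |(1 2 3 14 16)(6 9 11 10 7 8)|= 30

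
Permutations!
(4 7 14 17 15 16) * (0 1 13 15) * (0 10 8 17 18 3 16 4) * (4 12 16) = [1, 13, 2, 4, 7, 5, 6, 14, 17, 9, 8, 11, 16, 15, 18, 12, 0, 10, 3] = (0 1 13 15 12 16)(3 4 7 14 18)(8 17 10)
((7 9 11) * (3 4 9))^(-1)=(3 7 11 9 4)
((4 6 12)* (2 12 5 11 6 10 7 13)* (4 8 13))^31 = (2 13 8 12)(4 10 7)(5 11 6)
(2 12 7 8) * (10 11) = [0, 1, 12, 3, 4, 5, 6, 8, 2, 9, 11, 10, 7] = (2 12 7 8)(10 11)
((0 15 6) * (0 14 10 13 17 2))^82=(0 6 10 17)(2 15 14 13)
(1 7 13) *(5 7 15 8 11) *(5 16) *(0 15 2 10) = (0 15 8 11 16 5 7 13 1 2 10) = [15, 2, 10, 3, 4, 7, 6, 13, 11, 9, 0, 16, 12, 1, 14, 8, 5]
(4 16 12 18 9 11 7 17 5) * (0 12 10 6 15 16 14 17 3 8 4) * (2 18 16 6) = (0 12 16 10 2 18 9 11 7 3 8 4 14 17 5)(6 15) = [12, 1, 18, 8, 14, 0, 15, 3, 4, 11, 2, 7, 16, 13, 17, 6, 10, 5, 9]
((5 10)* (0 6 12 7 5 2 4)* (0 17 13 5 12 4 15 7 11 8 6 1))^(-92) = (2 11 17)(4 10 12)(5 7 6)(8 13 15) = ((0 1)(2 15 7 12 11 8 6 4 17 13 5 10))^(-92)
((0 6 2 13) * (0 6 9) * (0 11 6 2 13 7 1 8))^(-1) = (0 8 1 7 2 13 6 11 9)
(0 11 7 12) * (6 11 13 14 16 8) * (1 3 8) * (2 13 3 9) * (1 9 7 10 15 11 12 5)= (0 3 8 6 12)(1 7 5)(2 13 14 16 9)(10 15 11)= [3, 7, 13, 8, 4, 1, 12, 5, 6, 2, 15, 10, 0, 14, 16, 11, 9]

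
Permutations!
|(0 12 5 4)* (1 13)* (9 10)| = 4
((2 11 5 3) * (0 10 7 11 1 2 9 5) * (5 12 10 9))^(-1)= (0 11 7 10 12 9)(1 2)(3 5)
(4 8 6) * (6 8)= [0, 1, 2, 3, 6, 5, 4, 7, 8]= (8)(4 6)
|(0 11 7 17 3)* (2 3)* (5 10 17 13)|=9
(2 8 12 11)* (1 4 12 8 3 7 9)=(1 4 12 11 2 3 7 9)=[0, 4, 3, 7, 12, 5, 6, 9, 8, 1, 10, 2, 11]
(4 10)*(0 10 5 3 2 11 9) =(0 10 4 5 3 2 11 9) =[10, 1, 11, 2, 5, 3, 6, 7, 8, 0, 4, 9]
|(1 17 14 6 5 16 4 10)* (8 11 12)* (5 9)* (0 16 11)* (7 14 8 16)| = |(0 7 14 6 9 5 11 12 16 4 10 1 17 8)| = 14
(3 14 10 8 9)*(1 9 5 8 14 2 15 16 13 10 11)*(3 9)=(1 3 2 15 16 13 10 14 11)(5 8)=[0, 3, 15, 2, 4, 8, 6, 7, 5, 9, 14, 1, 12, 10, 11, 16, 13]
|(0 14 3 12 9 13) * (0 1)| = 7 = |(0 14 3 12 9 13 1)|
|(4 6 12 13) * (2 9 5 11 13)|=8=|(2 9 5 11 13 4 6 12)|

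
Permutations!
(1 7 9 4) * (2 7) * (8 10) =[0, 2, 7, 3, 1, 5, 6, 9, 10, 4, 8] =(1 2 7 9 4)(8 10)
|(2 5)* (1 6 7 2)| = 5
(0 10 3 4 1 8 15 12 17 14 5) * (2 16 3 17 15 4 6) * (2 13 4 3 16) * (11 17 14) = (0 10 14 5)(1 8 3 6 13 4)(11 17)(12 15) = [10, 8, 2, 6, 1, 0, 13, 7, 3, 9, 14, 17, 15, 4, 5, 12, 16, 11]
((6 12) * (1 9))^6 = (12)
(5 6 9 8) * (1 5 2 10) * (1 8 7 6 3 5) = (2 10 8)(3 5)(6 9 7) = [0, 1, 10, 5, 4, 3, 9, 6, 2, 7, 8]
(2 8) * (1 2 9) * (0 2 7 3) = (0 2 8 9 1 7 3) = [2, 7, 8, 0, 4, 5, 6, 3, 9, 1]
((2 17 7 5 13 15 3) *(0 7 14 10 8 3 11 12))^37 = (0 5 15 12 7 13 11)(2 17 14 10 8 3) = ((0 7 5 13 15 11 12)(2 17 14 10 8 3))^37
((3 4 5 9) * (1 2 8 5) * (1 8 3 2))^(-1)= (2 9 5 8 4 3)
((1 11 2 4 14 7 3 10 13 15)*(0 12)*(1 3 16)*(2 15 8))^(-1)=(0 12)(1 16 7 14 4 2 8 13 10 3 15 11)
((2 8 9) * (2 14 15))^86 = ((2 8 9 14 15))^86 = (2 8 9 14 15)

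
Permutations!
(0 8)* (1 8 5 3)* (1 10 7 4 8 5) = (0 1 5 3 10 7 4 8) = [1, 5, 2, 10, 8, 3, 6, 4, 0, 9, 7]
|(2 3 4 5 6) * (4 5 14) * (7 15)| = 4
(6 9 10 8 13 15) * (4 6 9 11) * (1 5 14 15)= [0, 5, 2, 3, 6, 14, 11, 7, 13, 10, 8, 4, 12, 1, 15, 9]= (1 5 14 15 9 10 8 13)(4 6 11)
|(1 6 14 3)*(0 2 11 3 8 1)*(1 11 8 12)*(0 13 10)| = 28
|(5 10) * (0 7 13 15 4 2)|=|(0 7 13 15 4 2)(5 10)|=6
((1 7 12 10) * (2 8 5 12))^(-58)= (1 12 8 7 10 5 2)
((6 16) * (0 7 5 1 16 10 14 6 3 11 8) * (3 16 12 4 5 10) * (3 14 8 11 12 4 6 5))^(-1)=((16)(0 7 10 8)(1 4 3 12 6 14 5))^(-1)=(16)(0 8 10 7)(1 5 14 6 12 3 4)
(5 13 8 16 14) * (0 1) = (0 1)(5 13 8 16 14) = [1, 0, 2, 3, 4, 13, 6, 7, 16, 9, 10, 11, 12, 8, 5, 15, 14]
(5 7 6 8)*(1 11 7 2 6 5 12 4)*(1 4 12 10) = [0, 11, 6, 3, 4, 2, 8, 5, 10, 9, 1, 7, 12] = (12)(1 11 7 5 2 6 8 10)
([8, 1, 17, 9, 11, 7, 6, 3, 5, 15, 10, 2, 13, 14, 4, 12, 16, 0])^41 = (0 17 2 11 4 14 13 12 15 9 3 7 5 8)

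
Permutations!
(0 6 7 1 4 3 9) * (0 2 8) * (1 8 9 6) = (0 1 4 3 6 7 8)(2 9) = [1, 4, 9, 6, 3, 5, 7, 8, 0, 2]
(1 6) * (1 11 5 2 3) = (1 6 11 5 2 3) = [0, 6, 3, 1, 4, 2, 11, 7, 8, 9, 10, 5]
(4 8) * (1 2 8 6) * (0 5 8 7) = (0 5 8 4 6 1 2 7) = [5, 2, 7, 3, 6, 8, 1, 0, 4]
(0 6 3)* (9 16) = [6, 1, 2, 0, 4, 5, 3, 7, 8, 16, 10, 11, 12, 13, 14, 15, 9] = (0 6 3)(9 16)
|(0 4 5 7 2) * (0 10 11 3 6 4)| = |(2 10 11 3 6 4 5 7)| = 8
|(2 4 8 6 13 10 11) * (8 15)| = |(2 4 15 8 6 13 10 11)| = 8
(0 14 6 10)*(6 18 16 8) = (0 14 18 16 8 6 10) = [14, 1, 2, 3, 4, 5, 10, 7, 6, 9, 0, 11, 12, 13, 18, 15, 8, 17, 16]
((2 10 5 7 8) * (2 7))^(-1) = (2 5 10)(7 8)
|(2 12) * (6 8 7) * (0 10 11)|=6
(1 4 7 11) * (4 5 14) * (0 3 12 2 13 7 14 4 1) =(0 3 12 2 13 7 11)(1 5 4 14) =[3, 5, 13, 12, 14, 4, 6, 11, 8, 9, 10, 0, 2, 7, 1]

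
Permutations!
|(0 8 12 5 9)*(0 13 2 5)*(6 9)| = 15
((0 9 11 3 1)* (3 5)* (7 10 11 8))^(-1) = ((0 9 8 7 10 11 5 3 1))^(-1) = (0 1 3 5 11 10 7 8 9)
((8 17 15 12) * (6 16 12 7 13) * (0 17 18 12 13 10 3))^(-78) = ((0 17 15 7 10 3)(6 16 13)(8 18 12))^(-78) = (18)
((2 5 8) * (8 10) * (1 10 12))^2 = (1 8 5)(2 12 10)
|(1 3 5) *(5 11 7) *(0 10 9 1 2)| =9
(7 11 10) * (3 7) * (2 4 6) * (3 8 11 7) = (2 4 6)(8 11 10) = [0, 1, 4, 3, 6, 5, 2, 7, 11, 9, 8, 10]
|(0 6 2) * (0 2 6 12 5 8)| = |(0 12 5 8)| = 4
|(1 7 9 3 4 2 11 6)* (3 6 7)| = 8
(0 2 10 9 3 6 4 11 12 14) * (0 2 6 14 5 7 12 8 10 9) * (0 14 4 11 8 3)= (0 6 11 3 4 8 10 14 2 9)(5 7 12)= [6, 1, 9, 4, 8, 7, 11, 12, 10, 0, 14, 3, 5, 13, 2]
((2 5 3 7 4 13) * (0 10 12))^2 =(0 12 10)(2 3 4)(5 7 13)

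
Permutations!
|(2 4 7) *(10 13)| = |(2 4 7)(10 13)| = 6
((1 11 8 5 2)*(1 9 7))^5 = (1 9 5 11 7 2 8)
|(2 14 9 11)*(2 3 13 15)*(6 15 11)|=|(2 14 9 6 15)(3 13 11)|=15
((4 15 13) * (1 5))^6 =((1 5)(4 15 13))^6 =(15)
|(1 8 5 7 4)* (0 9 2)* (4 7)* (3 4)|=15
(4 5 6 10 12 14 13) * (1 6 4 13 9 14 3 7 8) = (1 6 10 12 3 7 8)(4 5)(9 14) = [0, 6, 2, 7, 5, 4, 10, 8, 1, 14, 12, 11, 3, 13, 9]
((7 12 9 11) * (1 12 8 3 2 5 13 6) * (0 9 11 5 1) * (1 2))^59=(0 6 13 5 9)(1 3 8 7 11 12)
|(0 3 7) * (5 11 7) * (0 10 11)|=3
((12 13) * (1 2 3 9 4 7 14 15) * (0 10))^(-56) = (15)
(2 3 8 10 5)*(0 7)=[7, 1, 3, 8, 4, 2, 6, 0, 10, 9, 5]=(0 7)(2 3 8 10 5)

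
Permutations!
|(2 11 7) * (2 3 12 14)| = |(2 11 7 3 12 14)| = 6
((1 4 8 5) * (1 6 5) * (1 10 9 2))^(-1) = ((1 4 8 10 9 2)(5 6))^(-1) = (1 2 9 10 8 4)(5 6)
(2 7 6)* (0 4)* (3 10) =[4, 1, 7, 10, 0, 5, 2, 6, 8, 9, 3] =(0 4)(2 7 6)(3 10)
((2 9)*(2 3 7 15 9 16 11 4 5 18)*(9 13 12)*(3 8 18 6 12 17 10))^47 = (2 9 5 16 8 6 11 18 12 4)(3 10 17 13 15 7)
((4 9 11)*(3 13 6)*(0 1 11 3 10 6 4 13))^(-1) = (0 3 9 4 13 11 1)(6 10)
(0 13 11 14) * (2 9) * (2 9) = (0 13 11 14) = [13, 1, 2, 3, 4, 5, 6, 7, 8, 9, 10, 14, 12, 11, 0]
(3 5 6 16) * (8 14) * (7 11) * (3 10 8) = [0, 1, 2, 5, 4, 6, 16, 11, 14, 9, 8, 7, 12, 13, 3, 15, 10] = (3 5 6 16 10 8 14)(7 11)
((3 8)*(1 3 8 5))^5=(8)(1 5 3)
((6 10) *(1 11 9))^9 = (11)(6 10)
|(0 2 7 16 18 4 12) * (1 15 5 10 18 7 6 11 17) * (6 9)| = |(0 2 9 6 11 17 1 15 5 10 18 4 12)(7 16)| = 26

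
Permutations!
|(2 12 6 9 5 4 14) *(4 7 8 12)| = 6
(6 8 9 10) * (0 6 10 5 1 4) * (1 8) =(10)(0 6 1 4)(5 8 9) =[6, 4, 2, 3, 0, 8, 1, 7, 9, 5, 10]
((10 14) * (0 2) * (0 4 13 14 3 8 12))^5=((0 2 4 13 14 10 3 8 12))^5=(0 10 2 3 4 8 13 12 14)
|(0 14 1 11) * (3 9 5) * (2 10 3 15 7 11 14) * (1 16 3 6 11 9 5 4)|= 45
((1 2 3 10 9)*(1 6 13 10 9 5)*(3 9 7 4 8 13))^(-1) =(1 5 10 13 8 4 7 3 6 9 2)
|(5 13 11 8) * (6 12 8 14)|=7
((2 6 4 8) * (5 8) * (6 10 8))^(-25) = ((2 10 8)(4 5 6))^(-25) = (2 8 10)(4 6 5)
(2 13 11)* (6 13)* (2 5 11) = (2 6 13)(5 11) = [0, 1, 6, 3, 4, 11, 13, 7, 8, 9, 10, 5, 12, 2]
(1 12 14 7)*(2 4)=[0, 12, 4, 3, 2, 5, 6, 1, 8, 9, 10, 11, 14, 13, 7]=(1 12 14 7)(2 4)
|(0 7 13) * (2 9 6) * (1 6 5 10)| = 6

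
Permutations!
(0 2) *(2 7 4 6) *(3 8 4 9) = (0 7 9 3 8 4 6 2) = [7, 1, 0, 8, 6, 5, 2, 9, 4, 3]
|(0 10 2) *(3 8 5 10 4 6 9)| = |(0 4 6 9 3 8 5 10 2)| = 9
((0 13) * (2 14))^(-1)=(0 13)(2 14)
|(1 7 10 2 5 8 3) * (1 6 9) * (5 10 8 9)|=14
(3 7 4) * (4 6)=(3 7 6 4)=[0, 1, 2, 7, 3, 5, 4, 6]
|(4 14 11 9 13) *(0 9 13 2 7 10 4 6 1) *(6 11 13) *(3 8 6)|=|(0 9 2 7 10 4 14 13 11 3 8 6 1)|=13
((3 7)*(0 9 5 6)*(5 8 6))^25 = (0 9 8 6)(3 7)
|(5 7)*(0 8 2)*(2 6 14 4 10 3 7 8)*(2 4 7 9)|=30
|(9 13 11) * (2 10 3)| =3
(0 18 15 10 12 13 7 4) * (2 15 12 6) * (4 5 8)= (0 18 12 13 7 5 8 4)(2 15 10 6)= [18, 1, 15, 3, 0, 8, 2, 5, 4, 9, 6, 11, 13, 7, 14, 10, 16, 17, 12]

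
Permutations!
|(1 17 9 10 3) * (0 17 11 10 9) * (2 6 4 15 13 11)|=|(0 17)(1 2 6 4 15 13 11 10 3)|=18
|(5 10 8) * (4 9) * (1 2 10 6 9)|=|(1 2 10 8 5 6 9 4)|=8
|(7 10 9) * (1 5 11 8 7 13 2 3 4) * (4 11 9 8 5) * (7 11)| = |(1 4)(2 3 7 10 8 11 5 9 13)| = 18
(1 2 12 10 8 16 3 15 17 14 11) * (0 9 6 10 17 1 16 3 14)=[9, 2, 12, 15, 4, 5, 10, 7, 3, 6, 8, 16, 17, 13, 11, 1, 14, 0]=(0 9 6 10 8 3 15 1 2 12 17)(11 16 14)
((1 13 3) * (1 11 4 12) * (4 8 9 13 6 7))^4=(1 12 4 7 6)(3 13 9 8 11)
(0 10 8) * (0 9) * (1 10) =(0 1 10 8 9) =[1, 10, 2, 3, 4, 5, 6, 7, 9, 0, 8]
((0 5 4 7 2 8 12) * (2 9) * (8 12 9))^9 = (0 5 4 7 8 9 2 12) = ((0 5 4 7 8 9 2 12))^9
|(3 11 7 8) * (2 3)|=5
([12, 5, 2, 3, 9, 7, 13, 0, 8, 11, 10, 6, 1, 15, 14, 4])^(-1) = [7, 12, 2, 3, 15, 1, 11, 5, 8, 4, 10, 9, 0, 6, 14, 13]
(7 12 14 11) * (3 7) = (3 7 12 14 11) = [0, 1, 2, 7, 4, 5, 6, 12, 8, 9, 10, 3, 14, 13, 11]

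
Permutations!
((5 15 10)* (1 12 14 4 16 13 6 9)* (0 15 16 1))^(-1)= ((0 15 10 5 16 13 6 9)(1 12 14 4))^(-1)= (0 9 6 13 16 5 10 15)(1 4 14 12)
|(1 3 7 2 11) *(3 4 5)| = |(1 4 5 3 7 2 11)| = 7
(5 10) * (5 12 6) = (5 10 12 6) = [0, 1, 2, 3, 4, 10, 5, 7, 8, 9, 12, 11, 6]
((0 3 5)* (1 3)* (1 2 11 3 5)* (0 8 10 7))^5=(0 5 2 8 11 10 3 7 1)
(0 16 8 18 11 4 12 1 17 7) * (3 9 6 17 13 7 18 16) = (0 3 9 6 17 18 11 4 12 1 13 7)(8 16) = [3, 13, 2, 9, 12, 5, 17, 0, 16, 6, 10, 4, 1, 7, 14, 15, 8, 18, 11]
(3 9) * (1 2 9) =[0, 2, 9, 1, 4, 5, 6, 7, 8, 3] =(1 2 9 3)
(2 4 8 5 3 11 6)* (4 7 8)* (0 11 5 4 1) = (0 11 6 2 7 8 4 1)(3 5) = [11, 0, 7, 5, 1, 3, 2, 8, 4, 9, 10, 6]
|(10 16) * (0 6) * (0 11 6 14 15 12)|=|(0 14 15 12)(6 11)(10 16)|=4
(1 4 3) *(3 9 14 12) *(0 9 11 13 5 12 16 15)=(0 9 14 16 15)(1 4 11 13 5 12 3)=[9, 4, 2, 1, 11, 12, 6, 7, 8, 14, 10, 13, 3, 5, 16, 0, 15]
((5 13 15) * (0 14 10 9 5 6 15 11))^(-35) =(6 15)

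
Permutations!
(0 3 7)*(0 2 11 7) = (0 3)(2 11 7) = [3, 1, 11, 0, 4, 5, 6, 2, 8, 9, 10, 7]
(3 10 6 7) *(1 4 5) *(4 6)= (1 6 7 3 10 4 5)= [0, 6, 2, 10, 5, 1, 7, 3, 8, 9, 4]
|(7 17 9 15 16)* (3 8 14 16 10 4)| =10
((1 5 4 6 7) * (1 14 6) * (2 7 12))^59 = ((1 5 4)(2 7 14 6 12))^59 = (1 4 5)(2 12 6 14 7)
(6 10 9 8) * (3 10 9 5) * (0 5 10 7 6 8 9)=[5, 1, 2, 7, 4, 3, 0, 6, 8, 9, 10]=(10)(0 5 3 7 6)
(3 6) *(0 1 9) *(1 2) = (0 2 1 9)(3 6) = [2, 9, 1, 6, 4, 5, 3, 7, 8, 0]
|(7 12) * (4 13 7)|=4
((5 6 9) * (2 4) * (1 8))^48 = (9)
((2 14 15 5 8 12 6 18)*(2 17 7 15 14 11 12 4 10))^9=(2 8 7 6)(4 15 18 11)(5 17 12 10)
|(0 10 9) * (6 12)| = |(0 10 9)(6 12)| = 6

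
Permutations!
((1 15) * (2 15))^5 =((1 2 15))^5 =(1 15 2)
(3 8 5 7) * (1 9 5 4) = [0, 9, 2, 8, 1, 7, 6, 3, 4, 5] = (1 9 5 7 3 8 4)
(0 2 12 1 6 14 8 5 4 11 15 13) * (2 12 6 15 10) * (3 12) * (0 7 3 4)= (0 4 11 10 2 6 14 8 5)(1 15 13 7 3 12)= [4, 15, 6, 12, 11, 0, 14, 3, 5, 9, 2, 10, 1, 7, 8, 13]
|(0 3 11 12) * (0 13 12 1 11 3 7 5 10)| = 4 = |(0 7 5 10)(1 11)(12 13)|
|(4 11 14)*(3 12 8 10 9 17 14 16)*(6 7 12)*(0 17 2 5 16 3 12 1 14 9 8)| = |(0 17 9 2 5 16 12)(1 14 4 11 3 6 7)(8 10)| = 14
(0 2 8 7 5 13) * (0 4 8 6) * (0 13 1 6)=(0 2)(1 6 13 4 8 7 5)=[2, 6, 0, 3, 8, 1, 13, 5, 7, 9, 10, 11, 12, 4]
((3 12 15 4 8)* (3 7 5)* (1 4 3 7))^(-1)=(1 8 4)(3 15 12)(5 7)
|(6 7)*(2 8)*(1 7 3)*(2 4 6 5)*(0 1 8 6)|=9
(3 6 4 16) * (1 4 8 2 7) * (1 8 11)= [0, 4, 7, 6, 16, 5, 11, 8, 2, 9, 10, 1, 12, 13, 14, 15, 3]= (1 4 16 3 6 11)(2 7 8)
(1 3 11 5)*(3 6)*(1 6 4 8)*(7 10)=(1 4 8)(3 11 5 6)(7 10)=[0, 4, 2, 11, 8, 6, 3, 10, 1, 9, 7, 5]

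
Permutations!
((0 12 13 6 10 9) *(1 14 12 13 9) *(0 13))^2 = ((1 14 12 9 13 6 10))^2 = (1 12 13 10 14 9 6)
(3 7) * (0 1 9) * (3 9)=(0 1 3 7 9)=[1, 3, 2, 7, 4, 5, 6, 9, 8, 0]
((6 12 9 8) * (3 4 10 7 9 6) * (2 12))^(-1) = (2 6 12)(3 8 9 7 10 4)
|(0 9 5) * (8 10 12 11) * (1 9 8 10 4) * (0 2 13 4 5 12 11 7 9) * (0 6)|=|(0 8 5 2 13 4 1 6)(7 9 12)(10 11)|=24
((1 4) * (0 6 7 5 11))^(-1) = (0 11 5 7 6)(1 4) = ((0 6 7 5 11)(1 4))^(-1)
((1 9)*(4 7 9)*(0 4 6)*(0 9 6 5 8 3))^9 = ((0 4 7 6 9 1 5 8 3))^9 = (9)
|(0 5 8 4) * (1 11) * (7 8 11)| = 7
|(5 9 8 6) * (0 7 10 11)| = 4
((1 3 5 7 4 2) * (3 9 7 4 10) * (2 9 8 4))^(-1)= ((1 8 4 9 7 10 3 5 2))^(-1)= (1 2 5 3 10 7 9 4 8)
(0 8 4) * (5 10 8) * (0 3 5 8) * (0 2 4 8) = (2 4 3 5 10) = [0, 1, 4, 5, 3, 10, 6, 7, 8, 9, 2]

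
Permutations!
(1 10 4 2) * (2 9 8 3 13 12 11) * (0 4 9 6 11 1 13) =[4, 10, 13, 0, 6, 5, 11, 7, 3, 8, 9, 2, 1, 12] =(0 4 6 11 2 13 12 1 10 9 8 3)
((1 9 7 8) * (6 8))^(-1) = ((1 9 7 6 8))^(-1) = (1 8 6 7 9)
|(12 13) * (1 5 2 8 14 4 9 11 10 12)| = |(1 5 2 8 14 4 9 11 10 12 13)| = 11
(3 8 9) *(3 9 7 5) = (9)(3 8 7 5) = [0, 1, 2, 8, 4, 3, 6, 5, 7, 9]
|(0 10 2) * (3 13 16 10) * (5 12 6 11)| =12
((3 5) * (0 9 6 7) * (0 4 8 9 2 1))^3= ((0 2 1)(3 5)(4 8 9 6 7))^3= (3 5)(4 6 8 7 9)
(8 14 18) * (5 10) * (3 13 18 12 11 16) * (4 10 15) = (3 13 18 8 14 12 11 16)(4 10 5 15) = [0, 1, 2, 13, 10, 15, 6, 7, 14, 9, 5, 16, 11, 18, 12, 4, 3, 17, 8]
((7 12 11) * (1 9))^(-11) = ((1 9)(7 12 11))^(-11) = (1 9)(7 12 11)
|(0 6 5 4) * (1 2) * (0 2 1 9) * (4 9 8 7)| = 4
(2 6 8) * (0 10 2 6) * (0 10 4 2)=(0 4 2 10)(6 8)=[4, 1, 10, 3, 2, 5, 8, 7, 6, 9, 0]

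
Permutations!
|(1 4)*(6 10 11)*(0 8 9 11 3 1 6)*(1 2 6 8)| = 12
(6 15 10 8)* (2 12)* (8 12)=(2 8 6 15 10 12)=[0, 1, 8, 3, 4, 5, 15, 7, 6, 9, 12, 11, 2, 13, 14, 10]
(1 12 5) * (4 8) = [0, 12, 2, 3, 8, 1, 6, 7, 4, 9, 10, 11, 5] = (1 12 5)(4 8)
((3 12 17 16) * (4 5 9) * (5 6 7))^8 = ((3 12 17 16)(4 6 7 5 9))^8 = (17)(4 5 6 9 7)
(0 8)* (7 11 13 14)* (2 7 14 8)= (14)(0 2 7 11 13 8)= [2, 1, 7, 3, 4, 5, 6, 11, 0, 9, 10, 13, 12, 8, 14]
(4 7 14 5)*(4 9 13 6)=[0, 1, 2, 3, 7, 9, 4, 14, 8, 13, 10, 11, 12, 6, 5]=(4 7 14 5 9 13 6)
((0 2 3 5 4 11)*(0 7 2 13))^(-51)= (0 13)(2 4)(3 11)(5 7)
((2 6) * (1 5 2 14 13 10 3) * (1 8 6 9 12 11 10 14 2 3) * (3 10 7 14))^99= (2 6 8 3 13 14 7 11 12 9)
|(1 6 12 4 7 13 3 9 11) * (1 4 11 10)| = 10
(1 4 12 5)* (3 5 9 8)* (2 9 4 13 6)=(1 13 6 2 9 8 3 5)(4 12)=[0, 13, 9, 5, 12, 1, 2, 7, 3, 8, 10, 11, 4, 6]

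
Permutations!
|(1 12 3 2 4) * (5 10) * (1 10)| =|(1 12 3 2 4 10 5)| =7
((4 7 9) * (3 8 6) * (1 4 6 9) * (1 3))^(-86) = (1 9 3 4 6 8 7)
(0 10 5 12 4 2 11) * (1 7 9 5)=(0 10 1 7 9 5 12 4 2 11)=[10, 7, 11, 3, 2, 12, 6, 9, 8, 5, 1, 0, 4]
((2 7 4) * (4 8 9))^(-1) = ((2 7 8 9 4))^(-1) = (2 4 9 8 7)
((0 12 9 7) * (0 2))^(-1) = (0 2 7 9 12)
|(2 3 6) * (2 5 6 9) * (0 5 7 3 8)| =8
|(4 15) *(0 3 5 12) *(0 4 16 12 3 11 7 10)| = 4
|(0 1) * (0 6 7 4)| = |(0 1 6 7 4)| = 5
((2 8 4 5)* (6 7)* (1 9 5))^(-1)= (1 4 8 2 5 9)(6 7)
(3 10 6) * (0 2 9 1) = (0 2 9 1)(3 10 6) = [2, 0, 9, 10, 4, 5, 3, 7, 8, 1, 6]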